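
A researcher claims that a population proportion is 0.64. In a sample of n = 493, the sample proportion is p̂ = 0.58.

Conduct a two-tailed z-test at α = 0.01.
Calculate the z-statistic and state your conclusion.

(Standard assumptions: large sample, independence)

H₀: p = 0.64, H₁: p ≠ 0.64
Standard error: SE = √(p₀(1-p₀)/n) = √(0.64×0.36/493) = 0.021618
z-statistic: z = (p̂ - p₀)/SE = (0.58 - 0.64)/0.021618 = -2.7755
Critical value: z_0.005 = ±2.576
p-value = 0.0055
Decision: reject H₀ at α = 0.01

Answer: z = -2.7755, reject H₀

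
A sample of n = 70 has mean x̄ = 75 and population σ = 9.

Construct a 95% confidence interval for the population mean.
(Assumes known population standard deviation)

Answer: (72.8916, 77.1084)

Derivation:
Confidence level: 95%, α = 0.05
z_0.025 = 1.960
SE = σ/√n = 9/√70 = 1.0757
Margin of error = 1.960 × 1.0757 = 2.1084
CI: x̄ ± margin = 75 ± 2.1084
CI: (72.8916, 77.1084)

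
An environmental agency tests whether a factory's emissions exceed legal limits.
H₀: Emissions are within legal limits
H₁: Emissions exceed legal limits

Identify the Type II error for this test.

Answer: Failing to cite a factory whose emissions actually exceed the limit

Derivation:
Type I error (α): Rejecting H₀ when H₀ is true
Type II error (β): Failing to reject H₀ when H₁ is true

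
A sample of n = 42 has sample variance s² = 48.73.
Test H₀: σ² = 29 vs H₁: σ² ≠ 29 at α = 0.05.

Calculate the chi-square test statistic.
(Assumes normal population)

df = n - 1 = 41
χ² = (n-1)s²/σ₀² = 41×48.73/29 = 68.8941
Critical values: χ²_{0.975,41} = 25.215, χ²_{0.025,41} = 60.561
Rejection region: χ² < 25.215 or χ² > 60.561
Decision: reject H₀

Answer: χ² = 68.8941, reject H₀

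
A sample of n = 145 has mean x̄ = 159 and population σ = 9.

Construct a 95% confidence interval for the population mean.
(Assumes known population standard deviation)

Answer: (157.5351, 160.4649)

Derivation:
Confidence level: 95%, α = 0.05
z_0.025 = 1.960
SE = σ/√n = 9/√145 = 0.7474
Margin of error = 1.960 × 0.7474 = 1.4649
CI: x̄ ± margin = 159 ± 1.4649
CI: (157.5351, 160.4649)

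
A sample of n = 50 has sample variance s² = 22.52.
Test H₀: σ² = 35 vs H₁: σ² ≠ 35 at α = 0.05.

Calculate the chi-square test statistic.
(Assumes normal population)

Answer: χ² = 31.5280, reject H₀

Derivation:
df = n - 1 = 49
χ² = (n-1)s²/σ₀² = 49×22.52/35 = 31.5280
Critical values: χ²_{0.975,49} = 31.555, χ²_{0.025,49} = 70.222
Rejection region: χ² < 31.555 or χ² > 70.222
Decision: reject H₀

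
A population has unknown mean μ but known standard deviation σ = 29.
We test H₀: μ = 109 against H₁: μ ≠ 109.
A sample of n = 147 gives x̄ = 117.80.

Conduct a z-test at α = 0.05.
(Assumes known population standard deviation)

Answer: z = 3.6791, reject H₀

Derivation:
Standard error: SE = σ/√n = 29/√147 = 2.3919
z-statistic: z = (x̄ - μ₀)/SE = (117.80 - 109)/2.3919 = 3.6791
Critical value: ±1.960
p-value = 0.0002
Decision: reject H₀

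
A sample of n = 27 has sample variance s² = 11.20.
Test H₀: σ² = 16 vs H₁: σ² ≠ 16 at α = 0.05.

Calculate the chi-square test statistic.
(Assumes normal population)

Answer: χ² = 18.2000, fail to reject H₀

Derivation:
df = n - 1 = 26
χ² = (n-1)s²/σ₀² = 26×11.20/16 = 18.2000
Critical values: χ²_{0.975,26} = 13.844, χ²_{0.025,26} = 41.923
Rejection region: χ² < 13.844 or χ² > 41.923
Decision: fail to reject H₀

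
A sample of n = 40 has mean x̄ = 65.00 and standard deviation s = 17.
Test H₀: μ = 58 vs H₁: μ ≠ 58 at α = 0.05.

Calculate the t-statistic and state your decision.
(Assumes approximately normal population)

Answer: t = 2.6043, reject H₀

Derivation:
df = n - 1 = 39
SE = s/√n = 17/√40 = 2.6879
t = (x̄ - μ₀)/SE = (65.00 - 58)/2.6879 = 2.6043
Critical value: t_{0.025,39} = ±2.023
p-value ≈ 0.0130
Decision: reject H₀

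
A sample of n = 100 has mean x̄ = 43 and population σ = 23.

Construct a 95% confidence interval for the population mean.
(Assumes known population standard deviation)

Answer: (38.4920, 47.5080)

Derivation:
Confidence level: 95%, α = 0.05
z_0.025 = 1.960
SE = σ/√n = 23/√100 = 2.3000
Margin of error = 1.960 × 2.3000 = 4.5080
CI: x̄ ± margin = 43 ± 4.5080
CI: (38.4920, 47.5080)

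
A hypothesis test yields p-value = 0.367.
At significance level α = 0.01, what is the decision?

Compare p-value to α:
0.367 ≥ 0.01
Decision: fail to reject H₀

Answer: fail to reject H₀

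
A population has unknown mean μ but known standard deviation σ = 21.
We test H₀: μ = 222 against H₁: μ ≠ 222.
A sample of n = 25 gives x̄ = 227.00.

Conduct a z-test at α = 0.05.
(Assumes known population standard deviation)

Answer: z = 1.1905, fail to reject H₀

Derivation:
Standard error: SE = σ/√n = 21/√25 = 4.2000
z-statistic: z = (x̄ - μ₀)/SE = (227.00 - 222)/4.2000 = 1.1905
Critical value: ±1.960
p-value = 0.2338
Decision: fail to reject H₀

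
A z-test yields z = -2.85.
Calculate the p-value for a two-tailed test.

Answer: p-value ≈ 0.0044

Derivation:
For z = -2.85:
p = 2×P(Z > |-2.85|) = 2×(1 - Φ(2.85)) = 0.0044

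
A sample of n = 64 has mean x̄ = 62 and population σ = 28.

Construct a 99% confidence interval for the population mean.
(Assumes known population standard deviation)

Confidence level: 99%, α = 0.01
z_0.005 = 2.576
SE = σ/√n = 28/√64 = 3.5000
Margin of error = 2.576 × 3.5000 = 9.0160
CI: x̄ ± margin = 62 ± 9.0160
CI: (52.9840, 71.0160)

Answer: (52.9840, 71.0160)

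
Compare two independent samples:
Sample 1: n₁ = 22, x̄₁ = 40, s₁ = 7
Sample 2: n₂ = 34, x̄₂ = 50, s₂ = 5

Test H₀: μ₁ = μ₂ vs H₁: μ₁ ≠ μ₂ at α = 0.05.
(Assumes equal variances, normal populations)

Pooled variance: s²_p = [21×7² + 33×5²]/(54) = 34.3333
s_p = 5.8595
SE = s_p×√(1/n₁ + 1/n₂) = 5.8595×√(1/22 + 1/34) = 1.6033
t = (x̄₁ - x̄₂)/SE = (40 - 50)/1.6033 = -6.2371
df = 54, t-critical = ±2.005
Decision: reject H₀

Answer: t = -6.2371, reject H₀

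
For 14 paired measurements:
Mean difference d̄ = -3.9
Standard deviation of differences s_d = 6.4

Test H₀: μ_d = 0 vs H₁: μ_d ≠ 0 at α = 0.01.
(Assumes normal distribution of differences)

Answer: t = -2.2800, fail to reject H₀

Derivation:
df = n - 1 = 13
SE = s_d/√n = 6.4/√14 = 1.7105
t = d̄/SE = -3.9/1.7105 = -2.2800
Critical value: t_{0.005,13} = ±3.012
p-value ≈ 0.0401
Decision: fail to reject H₀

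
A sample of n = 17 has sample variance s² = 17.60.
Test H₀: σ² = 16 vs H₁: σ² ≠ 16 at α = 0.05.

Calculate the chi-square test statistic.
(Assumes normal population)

Answer: χ² = 17.6000, fail to reject H₀

Derivation:
df = n - 1 = 16
χ² = (n-1)s²/σ₀² = 16×17.60/16 = 17.6000
Critical values: χ²_{0.975,16} = 6.908, χ²_{0.025,16} = 28.845
Rejection region: χ² < 6.908 or χ² > 28.845
Decision: fail to reject H₀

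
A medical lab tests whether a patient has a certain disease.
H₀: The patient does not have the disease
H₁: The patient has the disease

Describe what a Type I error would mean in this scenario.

Answer: Diagnosing a healthy patient as having the disease (false positive)

Derivation:
Type I error: rejecting H₀ when it is actually true (false positive).
Type II error: failing to reject H₀ when H₁ is actually true (false negative).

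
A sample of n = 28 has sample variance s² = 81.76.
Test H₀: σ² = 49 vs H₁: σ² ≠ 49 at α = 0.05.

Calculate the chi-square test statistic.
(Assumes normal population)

Answer: χ² = 45.0514, reject H₀

Derivation:
df = n - 1 = 27
χ² = (n-1)s²/σ₀² = 27×81.76/49 = 45.0514
Critical values: χ²_{0.975,27} = 14.573, χ²_{0.025,27} = 43.195
Rejection region: χ² < 14.573 or χ² > 43.195
Decision: reject H₀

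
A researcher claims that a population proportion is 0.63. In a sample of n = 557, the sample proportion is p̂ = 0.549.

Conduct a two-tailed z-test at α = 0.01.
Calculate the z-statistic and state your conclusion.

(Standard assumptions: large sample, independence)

H₀: p = 0.63, H₁: p ≠ 0.63
Standard error: SE = √(p₀(1-p₀)/n) = √(0.63×0.37/557) = 0.020457
z-statistic: z = (p̂ - p₀)/SE = (0.549 - 0.63)/0.020457 = -3.9595
Critical value: z_0.005 = ±2.576
p-value = 0.0001
Decision: reject H₀ at α = 0.01

Answer: z = -3.9595, reject H₀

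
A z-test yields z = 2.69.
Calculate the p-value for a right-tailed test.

Answer: p-value ≈ 0.0036

Derivation:
For z = 2.69:
p = P(Z > 2.69) = 1 - Φ(2.69) = 0.0036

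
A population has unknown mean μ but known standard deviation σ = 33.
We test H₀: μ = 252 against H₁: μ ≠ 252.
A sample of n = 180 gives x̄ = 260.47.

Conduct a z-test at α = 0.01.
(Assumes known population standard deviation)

Standard error: SE = σ/√n = 33/√180 = 2.4597
z-statistic: z = (x̄ - μ₀)/SE = (260.47 - 252)/2.4597 = 3.4435
Critical value: ±2.576
p-value = 0.0006
Decision: reject H₀

Answer: z = 3.4435, reject H₀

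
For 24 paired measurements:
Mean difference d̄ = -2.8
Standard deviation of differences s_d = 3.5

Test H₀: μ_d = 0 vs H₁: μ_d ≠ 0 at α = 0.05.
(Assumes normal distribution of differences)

Answer: t = -3.9194, reject H₀

Derivation:
df = n - 1 = 23
SE = s_d/√n = 3.5/√24 = 0.7144
t = d̄/SE = -2.8/0.7144 = -3.9194
Critical value: t_{0.025,23} = ±2.069
p-value ≈ 0.0007
Decision: reject H₀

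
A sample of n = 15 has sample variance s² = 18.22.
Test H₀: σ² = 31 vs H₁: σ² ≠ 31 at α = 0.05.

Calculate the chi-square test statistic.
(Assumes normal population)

Answer: χ² = 8.2284, fail to reject H₀

Derivation:
df = n - 1 = 14
χ² = (n-1)s²/σ₀² = 14×18.22/31 = 8.2284
Critical values: χ²_{0.975,14} = 5.629, χ²_{0.025,14} = 26.119
Rejection region: χ² < 5.629 or χ² > 26.119
Decision: fail to reject H₀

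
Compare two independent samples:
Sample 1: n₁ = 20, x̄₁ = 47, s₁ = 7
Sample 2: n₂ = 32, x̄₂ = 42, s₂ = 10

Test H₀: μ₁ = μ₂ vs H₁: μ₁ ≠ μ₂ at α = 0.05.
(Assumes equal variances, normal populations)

Pooled variance: s²_p = [19×7² + 31×10²]/(50) = 80.6200
s_p = 8.9789
SE = s_p×√(1/n₁ + 1/n₂) = 8.9789×√(1/20 + 1/32) = 2.5594
t = (x̄₁ - x̄₂)/SE = (47 - 42)/2.5594 = 1.9536
df = 50, t-critical = ±2.009
Decision: fail to reject H₀

Answer: t = 1.9536, fail to reject H₀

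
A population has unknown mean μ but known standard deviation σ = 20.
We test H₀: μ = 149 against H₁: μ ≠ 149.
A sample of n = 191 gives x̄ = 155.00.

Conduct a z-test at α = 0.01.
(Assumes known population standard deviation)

Standard error: SE = σ/√n = 20/√191 = 1.4471
z-statistic: z = (x̄ - μ₀)/SE = (155.00 - 149)/1.4471 = 4.1462
Critical value: ±2.576
p-value < 0.0001
Decision: reject H₀

Answer: z = 4.1462, reject H₀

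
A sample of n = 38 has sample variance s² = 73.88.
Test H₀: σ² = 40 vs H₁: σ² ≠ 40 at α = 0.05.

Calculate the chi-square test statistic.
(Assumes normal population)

Answer: χ² = 68.3390, reject H₀

Derivation:
df = n - 1 = 37
χ² = (n-1)s²/σ₀² = 37×73.88/40 = 68.3390
Critical values: χ²_{0.975,37} = 22.106, χ²_{0.025,37} = 55.668
Rejection region: χ² < 22.106 or χ² > 55.668
Decision: reject H₀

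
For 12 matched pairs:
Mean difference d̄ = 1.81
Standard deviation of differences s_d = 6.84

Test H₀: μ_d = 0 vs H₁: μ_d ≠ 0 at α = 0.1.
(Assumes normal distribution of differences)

df = n - 1 = 11
SE = s_d/√n = 6.84/√12 = 1.9745
t = d̄/SE = 1.81/1.9745 = 0.9167
Critical value: t_{0.05,11} = ±1.796
p-value ≈ 0.3790
Decision: fail to reject H₀

Answer: t = 0.9167, fail to reject H₀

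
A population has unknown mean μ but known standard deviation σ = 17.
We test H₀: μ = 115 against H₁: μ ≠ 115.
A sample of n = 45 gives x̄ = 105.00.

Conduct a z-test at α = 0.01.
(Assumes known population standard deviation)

Answer: z = -3.9460, reject H₀

Derivation:
Standard error: SE = σ/√n = 17/√45 = 2.5342
z-statistic: z = (x̄ - μ₀)/SE = (105.00 - 115)/2.5342 = -3.9460
Critical value: ±2.576
p-value = 0.0001
Decision: reject H₀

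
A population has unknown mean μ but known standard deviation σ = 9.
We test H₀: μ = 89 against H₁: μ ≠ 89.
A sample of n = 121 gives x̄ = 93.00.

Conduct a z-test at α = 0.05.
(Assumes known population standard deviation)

Standard error: SE = σ/√n = 9/√121 = 0.8182
z-statistic: z = (x̄ - μ₀)/SE = (93.00 - 89)/0.8182 = 4.8888
Critical value: ±1.960
p-value < 0.0001
Decision: reject H₀

Answer: z = 4.8888, reject H₀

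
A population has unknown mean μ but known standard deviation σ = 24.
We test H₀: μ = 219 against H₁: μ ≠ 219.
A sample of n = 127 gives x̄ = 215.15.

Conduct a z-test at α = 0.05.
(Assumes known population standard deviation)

Standard error: SE = σ/√n = 24/√127 = 2.1297
z-statistic: z = (x̄ - μ₀)/SE = (215.15 - 219)/2.1297 = -1.8078
Critical value: ±1.960
p-value = 0.0706
Decision: fail to reject H₀

Answer: z = -1.8078, fail to reject H₀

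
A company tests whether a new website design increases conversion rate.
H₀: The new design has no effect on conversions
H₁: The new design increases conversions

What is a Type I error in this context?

A Type I error (probability α) occurs when we reject a true H₀.
A Type II error (probability β) occurs when we fail to reject a false H₀.

Answer: Switching to a new design that doesn't actually help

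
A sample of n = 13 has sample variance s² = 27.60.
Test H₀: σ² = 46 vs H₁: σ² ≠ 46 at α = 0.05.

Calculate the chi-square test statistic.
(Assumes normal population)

df = n - 1 = 12
χ² = (n-1)s²/σ₀² = 12×27.60/46 = 7.2000
Critical values: χ²_{0.975,12} = 4.404, χ²_{0.025,12} = 23.337
Rejection region: χ² < 4.404 or χ² > 23.337
Decision: fail to reject H₀

Answer: χ² = 7.2000, fail to reject H₀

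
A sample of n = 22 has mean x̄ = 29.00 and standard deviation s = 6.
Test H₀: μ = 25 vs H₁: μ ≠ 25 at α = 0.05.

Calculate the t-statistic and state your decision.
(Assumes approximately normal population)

Answer: t = 3.1270, reject H₀

Derivation:
df = n - 1 = 21
SE = s/√n = 6/√22 = 1.2792
t = (x̄ - μ₀)/SE = (29.00 - 25)/1.2792 = 3.1270
Critical value: t_{0.025,21} = ±2.080
p-value ≈ 0.0051
Decision: reject H₀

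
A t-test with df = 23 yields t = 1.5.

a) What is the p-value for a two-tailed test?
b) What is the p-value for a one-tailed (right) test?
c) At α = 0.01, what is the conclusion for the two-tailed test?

Answer: a) 0.1472, b) 0.0736, c) fail to reject H₀

Derivation:
Using t-distribution with df = 23:
a) Two-tailed: p = 2×P(T > 1.5) = 0.1472
b) One-tailed: p = P(T > 1.5) = 0.0736
c) 0.1472 ≥ 0.01, fail to reject H₀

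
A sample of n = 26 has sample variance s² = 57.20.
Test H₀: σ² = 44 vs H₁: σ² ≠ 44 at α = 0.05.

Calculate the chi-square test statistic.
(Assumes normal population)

df = n - 1 = 25
χ² = (n-1)s²/σ₀² = 25×57.20/44 = 32.5000
Critical values: χ²_{0.975,25} = 13.120, χ²_{0.025,25} = 40.646
Rejection region: χ² < 13.120 or χ² > 40.646
Decision: fail to reject H₀

Answer: χ² = 32.5000, fail to reject H₀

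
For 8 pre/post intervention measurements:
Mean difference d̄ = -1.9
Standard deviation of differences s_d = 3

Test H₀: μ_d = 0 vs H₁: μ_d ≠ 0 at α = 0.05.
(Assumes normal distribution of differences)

df = n - 1 = 7
SE = s_d/√n = 3/√8 = 1.0607
t = d̄/SE = -1.9/1.0607 = -1.7913
Critical value: t_{0.025,7} = ±2.365
p-value ≈ 0.1164
Decision: fail to reject H₀

Answer: t = -1.7913, fail to reject H₀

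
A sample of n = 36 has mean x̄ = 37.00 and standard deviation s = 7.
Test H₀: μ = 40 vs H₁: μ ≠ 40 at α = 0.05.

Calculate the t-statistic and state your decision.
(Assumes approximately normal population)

df = n - 1 = 35
SE = s/√n = 7/√36 = 1.1667
t = (x̄ - μ₀)/SE = (37.00 - 40)/1.1667 = -2.5714
Critical value: t_{0.025,35} = ±2.030
p-value ≈ 0.0145
Decision: reject H₀

Answer: t = -2.5714, reject H₀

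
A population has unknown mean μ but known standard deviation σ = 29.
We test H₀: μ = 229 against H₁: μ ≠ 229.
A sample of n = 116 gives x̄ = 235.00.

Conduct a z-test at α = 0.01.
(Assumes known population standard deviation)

Standard error: SE = σ/√n = 29/√116 = 2.6926
z-statistic: z = (x̄ - μ₀)/SE = (235.00 - 229)/2.6926 = 2.2283
Critical value: ±2.576
p-value = 0.0259
Decision: fail to reject H₀

Answer: z = 2.2283, fail to reject H₀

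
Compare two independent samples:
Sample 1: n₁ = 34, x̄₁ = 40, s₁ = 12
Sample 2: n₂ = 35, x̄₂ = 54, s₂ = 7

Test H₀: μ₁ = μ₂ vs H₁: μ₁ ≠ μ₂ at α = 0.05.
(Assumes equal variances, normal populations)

Pooled variance: s²_p = [33×12² + 34×7²]/(67) = 95.7910
s_p = 9.7873
SE = s_p×√(1/n₁ + 1/n₂) = 9.7873×√(1/34 + 1/35) = 2.3568
t = (x̄₁ - x̄₂)/SE = (40 - 54)/2.3568 = -5.9403
df = 67, t-critical = ±1.996
Decision: reject H₀

Answer: t = -5.9403, reject H₀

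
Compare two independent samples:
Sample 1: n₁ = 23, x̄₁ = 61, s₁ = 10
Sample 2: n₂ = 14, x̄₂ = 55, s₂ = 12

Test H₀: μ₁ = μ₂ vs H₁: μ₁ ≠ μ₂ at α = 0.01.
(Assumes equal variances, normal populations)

Pooled variance: s²_p = [22×10² + 13×12²]/(35) = 116.3429
s_p = 10.7862
SE = s_p×√(1/n₁ + 1/n₂) = 10.7862×√(1/23 + 1/14) = 3.6563
t = (x̄₁ - x̄₂)/SE = (61 - 55)/3.6563 = 1.6410
df = 35, t-critical = ±2.724
Decision: fail to reject H₀

Answer: t = 1.6410, fail to reject H₀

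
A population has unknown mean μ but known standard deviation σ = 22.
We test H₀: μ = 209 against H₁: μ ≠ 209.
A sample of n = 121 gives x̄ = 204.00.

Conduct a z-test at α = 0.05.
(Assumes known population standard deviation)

Standard error: SE = σ/√n = 22/√121 = 2.0000
z-statistic: z = (x̄ - μ₀)/SE = (204.00 - 209)/2.0000 = -2.5000
Critical value: ±1.960
p-value = 0.0124
Decision: reject H₀

Answer: z = -2.5000, reject H₀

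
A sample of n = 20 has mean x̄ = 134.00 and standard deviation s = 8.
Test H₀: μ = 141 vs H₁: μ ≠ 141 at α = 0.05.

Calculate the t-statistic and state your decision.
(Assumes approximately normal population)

Answer: t = -3.9130, reject H₀

Derivation:
df = n - 1 = 19
SE = s/√n = 8/√20 = 1.7889
t = (x̄ - μ₀)/SE = (134.00 - 141)/1.7889 = -3.9130
Critical value: t_{0.025,19} = ±2.093
p-value ≈ 0.0009
Decision: reject H₀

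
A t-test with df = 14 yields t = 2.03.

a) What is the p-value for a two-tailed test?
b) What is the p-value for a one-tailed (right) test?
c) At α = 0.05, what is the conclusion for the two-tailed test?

Answer: a) 0.0618, b) 0.0309, c) fail to reject H₀

Derivation:
Using t-distribution with df = 14:
a) Two-tailed: p = 2×P(T > 2.03) = 0.0618
b) One-tailed: p = P(T > 2.03) = 0.0309
c) 0.0618 ≥ 0.05, fail to reject H₀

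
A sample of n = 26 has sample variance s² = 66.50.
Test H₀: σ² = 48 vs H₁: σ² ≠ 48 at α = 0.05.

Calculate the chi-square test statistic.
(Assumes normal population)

df = n - 1 = 25
χ² = (n-1)s²/σ₀² = 25×66.50/48 = 34.6354
Critical values: χ²_{0.975,25} = 13.120, χ²_{0.025,25} = 40.646
Rejection region: χ² < 13.120 or χ² > 40.646
Decision: fail to reject H₀

Answer: χ² = 34.6354, fail to reject H₀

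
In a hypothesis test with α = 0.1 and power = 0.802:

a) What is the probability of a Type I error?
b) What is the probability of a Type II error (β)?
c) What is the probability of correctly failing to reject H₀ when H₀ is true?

a) Type I error probability = α = 0.1
b) Power = P(reject H₀ | H₁ true) = 1 - β = 0.802, so Type II error probability = β = 1 - Power = 0.198
c) P(fail to reject H₀ | H₀ true) = 1 - α = 0.9

Answer: a) 0.1, b) 0.198, c) 0.9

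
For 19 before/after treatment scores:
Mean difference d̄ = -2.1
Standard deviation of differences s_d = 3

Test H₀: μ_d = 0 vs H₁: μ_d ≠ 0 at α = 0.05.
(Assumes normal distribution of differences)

Answer: t = -3.0514, reject H₀

Derivation:
df = n - 1 = 18
SE = s_d/√n = 3/√19 = 0.6882
t = d̄/SE = -2.1/0.6882 = -3.0514
Critical value: t_{0.025,18} = ±2.101
p-value ≈ 0.0069
Decision: reject H₀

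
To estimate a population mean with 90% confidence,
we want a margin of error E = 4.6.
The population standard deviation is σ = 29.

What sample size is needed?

z_0.05 = 1.645
n = (z×σ/E)² = (1.645×29/4.6)²
n = 107.5504
Round up: n = 108

Answer: n = 108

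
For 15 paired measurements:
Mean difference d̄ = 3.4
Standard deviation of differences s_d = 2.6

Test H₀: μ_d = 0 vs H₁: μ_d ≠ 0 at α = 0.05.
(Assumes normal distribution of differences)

df = n - 1 = 14
SE = s_d/√n = 2.6/√15 = 0.6713
t = d̄/SE = 3.4/0.6713 = 5.0648
Critical value: t_{0.025,14} = ±2.145
p-value ≈ 0.0002
Decision: reject H₀

Answer: t = 5.0648, reject H₀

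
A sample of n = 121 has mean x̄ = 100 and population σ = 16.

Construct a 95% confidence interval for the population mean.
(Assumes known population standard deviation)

Answer: (97.1492, 102.8508)

Derivation:
Confidence level: 95%, α = 0.05
z_0.025 = 1.960
SE = σ/√n = 16/√121 = 1.4545
Margin of error = 1.960 × 1.4545 = 2.8508
CI: x̄ ± margin = 100 ± 2.8508
CI: (97.1492, 102.8508)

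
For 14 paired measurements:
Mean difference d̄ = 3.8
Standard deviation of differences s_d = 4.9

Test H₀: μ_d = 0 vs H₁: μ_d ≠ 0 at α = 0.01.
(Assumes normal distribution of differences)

df = n - 1 = 13
SE = s_d/√n = 4.9/√14 = 1.3096
t = d̄/SE = 3.8/1.3096 = 2.9016
Critical value: t_{0.005,13} = ±3.012
p-value ≈ 0.0124
Decision: fail to reject H₀

Answer: t = 2.9016, fail to reject H₀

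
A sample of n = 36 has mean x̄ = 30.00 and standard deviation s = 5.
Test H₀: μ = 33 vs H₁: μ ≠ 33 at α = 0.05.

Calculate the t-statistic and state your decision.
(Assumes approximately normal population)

Answer: t = -3.6001, reject H₀

Derivation:
df = n - 1 = 35
SE = s/√n = 5/√36 = 0.8333
t = (x̄ - μ₀)/SE = (30.00 - 33)/0.8333 = -3.6001
Critical value: t_{0.025,35} = ±2.030
p-value ≈ 0.0010
Decision: reject H₀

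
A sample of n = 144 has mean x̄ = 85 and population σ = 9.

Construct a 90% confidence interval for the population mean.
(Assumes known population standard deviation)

Confidence level: 90%, α = 0.1
z_0.05 = 1.645
SE = σ/√n = 9/√144 = 0.7500
Margin of error = 1.645 × 0.7500 = 1.2338
CI: x̄ ± margin = 85 ± 1.2338
CI: (83.7662, 86.2338)

Answer: (83.7662, 86.2338)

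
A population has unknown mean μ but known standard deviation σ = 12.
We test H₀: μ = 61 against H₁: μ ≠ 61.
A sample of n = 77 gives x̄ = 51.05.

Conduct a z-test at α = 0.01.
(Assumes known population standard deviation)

Answer: z = -7.2761, reject H₀

Derivation:
Standard error: SE = σ/√n = 12/√77 = 1.3675
z-statistic: z = (x̄ - μ₀)/SE = (51.05 - 61)/1.3675 = -7.2761
Critical value: ±2.576
p-value < 0.0001
Decision: reject H₀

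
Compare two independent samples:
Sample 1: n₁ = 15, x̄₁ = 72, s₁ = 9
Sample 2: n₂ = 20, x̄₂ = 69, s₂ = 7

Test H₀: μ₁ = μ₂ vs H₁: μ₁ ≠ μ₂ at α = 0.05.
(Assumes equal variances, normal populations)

Pooled variance: s²_p = [14×9² + 19×7²]/(33) = 62.5758
s_p = 7.9105
SE = s_p×√(1/n₁ + 1/n₂) = 7.9105×√(1/15 + 1/20) = 2.7020
t = (x̄₁ - x̄₂)/SE = (72 - 69)/2.7020 = 1.1103
df = 33, t-critical = ±2.035
Decision: fail to reject H₀

Answer: t = 1.1103, fail to reject H₀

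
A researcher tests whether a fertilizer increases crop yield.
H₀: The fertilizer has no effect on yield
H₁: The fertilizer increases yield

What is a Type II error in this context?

Answer: Failing to recommend an effective fertilizer

Derivation:
A Type I error (probability α) occurs when we reject a true H₀.
A Type II error (probability β) occurs when we fail to reject a false H₀.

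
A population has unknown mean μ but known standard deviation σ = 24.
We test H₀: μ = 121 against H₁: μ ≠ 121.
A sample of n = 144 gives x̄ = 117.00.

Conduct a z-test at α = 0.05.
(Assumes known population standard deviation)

Standard error: SE = σ/√n = 24/√144 = 2.0000
z-statistic: z = (x̄ - μ₀)/SE = (117.00 - 121)/2.0000 = -2.0000
Critical value: ±1.960
p-value = 0.0455
Decision: reject H₀

Answer: z = -2.0000, reject H₀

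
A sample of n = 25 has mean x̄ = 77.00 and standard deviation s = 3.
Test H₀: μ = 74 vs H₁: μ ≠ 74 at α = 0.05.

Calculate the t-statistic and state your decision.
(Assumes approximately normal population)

df = n - 1 = 24
SE = s/√n = 3/√25 = 0.6000
t = (x̄ - μ₀)/SE = (77.00 - 74)/0.6000 = 5.0000
Critical value: t_{0.025,24} = ±2.064
p-value < 0.0001
Decision: reject H₀

Answer: t = 5.0000, reject H₀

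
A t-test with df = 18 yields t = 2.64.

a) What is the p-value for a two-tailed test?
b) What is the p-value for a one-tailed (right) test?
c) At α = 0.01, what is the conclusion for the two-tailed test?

Using t-distribution with df = 18:
a) Two-tailed: p = 2×P(T > 2.64) = 0.0166
b) One-tailed: p = P(T > 2.64) = 0.0083
c) 0.0166 ≥ 0.01, fail to reject H₀

Answer: a) 0.0166, b) 0.0083, c) fail to reject H₀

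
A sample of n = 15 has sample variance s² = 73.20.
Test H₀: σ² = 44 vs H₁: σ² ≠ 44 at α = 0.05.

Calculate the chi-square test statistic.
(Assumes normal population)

Answer: χ² = 23.2909, fail to reject H₀

Derivation:
df = n - 1 = 14
χ² = (n-1)s²/σ₀² = 14×73.20/44 = 23.2909
Critical values: χ²_{0.975,14} = 5.629, χ²_{0.025,14} = 26.119
Rejection region: χ² < 5.629 or χ² > 26.119
Decision: fail to reject H₀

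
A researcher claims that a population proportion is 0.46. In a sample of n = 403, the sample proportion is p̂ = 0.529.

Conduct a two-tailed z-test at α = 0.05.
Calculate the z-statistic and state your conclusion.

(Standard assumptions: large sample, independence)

Answer: z = 2.7792, reject H₀

Derivation:
H₀: p = 0.46, H₁: p ≠ 0.46
Standard error: SE = √(p₀(1-p₀)/n) = √(0.46×0.54/403) = 0.024827
z-statistic: z = (p̂ - p₀)/SE = (0.529 - 0.46)/0.024827 = 2.7792
Critical value: z_0.025 = ±1.960
p-value = 0.0054
Decision: reject H₀ at α = 0.05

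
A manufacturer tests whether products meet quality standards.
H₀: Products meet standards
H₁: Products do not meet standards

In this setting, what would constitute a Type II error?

Type I error (α): Rejecting H₀ when H₀ is true
Type II error (β): Failing to reject H₀ when H₁ is true

Answer: Accepting products as meeting standards when they don't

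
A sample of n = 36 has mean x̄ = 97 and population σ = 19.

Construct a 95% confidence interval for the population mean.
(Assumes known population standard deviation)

Confidence level: 95%, α = 0.05
z_0.025 = 1.960
SE = σ/√n = 19/√36 = 3.1667
Margin of error = 1.960 × 3.1667 = 6.2067
CI: x̄ ± margin = 97 ± 6.2067
CI: (90.7933, 103.2067)

Answer: (90.7933, 103.2067)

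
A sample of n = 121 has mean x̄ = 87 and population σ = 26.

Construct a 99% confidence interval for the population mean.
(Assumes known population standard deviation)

Confidence level: 99%, α = 0.01
z_0.005 = 2.576
SE = σ/√n = 26/√121 = 2.3636
Margin of error = 2.576 × 2.3636 = 6.0886
CI: x̄ ± margin = 87 ± 6.0886
CI: (80.9114, 93.0886)

Answer: (80.9114, 93.0886)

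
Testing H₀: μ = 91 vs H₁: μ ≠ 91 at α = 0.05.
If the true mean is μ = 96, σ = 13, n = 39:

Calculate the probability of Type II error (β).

SE = σ/√n = 13/√39 = 2.0817
Critical values: μ₀ ± z_0.025×SE = 91 ± 1.960×2.0817
Acceptance region: (86.9199, 95.0801)
Under H₁ (μ = 96): z_high = (95.0801 - 96)/2.0817 = -0.4419, z_low = (86.9199 - 96)/2.0817 = -4.3619
β = P(not reject | H₁) = Φ(-0.4419) - Φ(-4.3619) ≈ 0.3293

Answer: β ≈ 0.3293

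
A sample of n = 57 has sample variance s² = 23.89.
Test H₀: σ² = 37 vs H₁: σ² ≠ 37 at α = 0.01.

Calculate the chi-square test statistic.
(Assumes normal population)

df = n - 1 = 56
χ² = (n-1)s²/σ₀² = 56×23.89/37 = 36.1578
Critical values: χ²_{0.995,56} = 32.490, χ²_{0.005,56} = 86.994
Rejection region: χ² < 32.490 or χ² > 86.994
Decision: fail to reject H₀

Answer: χ² = 36.1578, fail to reject H₀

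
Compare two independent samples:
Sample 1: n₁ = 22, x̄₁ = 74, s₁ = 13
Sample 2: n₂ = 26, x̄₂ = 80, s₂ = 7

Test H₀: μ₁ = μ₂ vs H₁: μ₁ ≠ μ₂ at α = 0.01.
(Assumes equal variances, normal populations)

Answer: t = -2.0331, fail to reject H₀

Derivation:
Pooled variance: s²_p = [21×13² + 25×7²]/(46) = 103.7826
s_p = 10.1874
SE = s_p×√(1/n₁ + 1/n₂) = 10.1874×√(1/22 + 1/26) = 2.9511
t = (x̄₁ - x̄₂)/SE = (74 - 80)/2.9511 = -2.0331
df = 46, t-critical = ±2.687
Decision: fail to reject H₀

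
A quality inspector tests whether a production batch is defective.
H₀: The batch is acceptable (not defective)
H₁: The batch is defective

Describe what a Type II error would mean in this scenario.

A Type I error (probability α) occurs when we reject a true H₀.
A Type II error (probability β) occurs when we fail to reject a false H₀.

Answer: Shipping a defective batch to customers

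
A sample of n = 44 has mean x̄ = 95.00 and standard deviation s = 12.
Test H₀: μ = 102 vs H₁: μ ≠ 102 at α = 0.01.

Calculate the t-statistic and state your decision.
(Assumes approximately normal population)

df = n - 1 = 43
SE = s/√n = 12/√44 = 1.8091
t = (x̄ - μ₀)/SE = (95.00 - 102)/1.8091 = -3.8693
Critical value: t_{0.005,43} = ±2.695
p-value ≈ 0.0004
Decision: reject H₀

Answer: t = -3.8693, reject H₀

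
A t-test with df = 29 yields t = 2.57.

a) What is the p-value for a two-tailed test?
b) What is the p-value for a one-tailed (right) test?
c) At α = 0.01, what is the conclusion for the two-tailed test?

Using t-distribution with df = 29:
a) Two-tailed: p = 2×P(T > 2.57) = 0.0156
b) One-tailed: p = P(T > 2.57) = 0.0078
c) 0.0156 ≥ 0.01, fail to reject H₀

Answer: a) 0.0156, b) 0.0078, c) fail to reject H₀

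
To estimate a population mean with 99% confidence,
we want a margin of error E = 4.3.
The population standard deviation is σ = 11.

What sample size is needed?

z_0.005 = 2.576
n = (z×σ/E)² = (2.576×11/4.3)²
n = 43.4250
Round up: n = 44

Answer: n = 44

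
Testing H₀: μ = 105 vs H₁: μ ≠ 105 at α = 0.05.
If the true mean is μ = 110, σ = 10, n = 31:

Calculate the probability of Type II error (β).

SE = σ/√n = 10/√31 = 1.7961
Critical values: μ₀ ± z_0.025×SE = 105 ± 1.960×1.7961
Acceptance region: (101.4796, 108.5204)
Under H₁ (μ = 110): z_high = (108.5204 - 110)/1.7961 = -0.8238, z_low = (101.4796 - 110)/1.7961 = -4.7438
β = P(not reject | H₁) = Φ(-0.8238) - Φ(-4.7438) ≈ 0.2050

Answer: β ≈ 0.2050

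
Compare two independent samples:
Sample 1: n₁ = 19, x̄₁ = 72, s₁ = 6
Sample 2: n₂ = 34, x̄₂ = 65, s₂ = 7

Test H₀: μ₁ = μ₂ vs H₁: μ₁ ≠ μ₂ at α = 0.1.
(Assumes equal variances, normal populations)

Pooled variance: s²_p = [18×6² + 33×7²]/(51) = 44.4118
s_p = 6.6642
SE = s_p×√(1/n₁ + 1/n₂) = 6.6642×√(1/19 + 1/34) = 1.9088
t = (x̄₁ - x̄₂)/SE = (72 - 65)/1.9088 = 3.6672
df = 51, t-critical = ±1.675
Decision: reject H₀

Answer: t = 3.6672, reject H₀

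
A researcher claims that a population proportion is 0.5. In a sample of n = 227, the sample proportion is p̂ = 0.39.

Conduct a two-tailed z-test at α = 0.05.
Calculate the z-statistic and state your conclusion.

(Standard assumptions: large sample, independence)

Answer: z = -3.3147, reject H₀

Derivation:
H₀: p = 0.5, H₁: p ≠ 0.5
Standard error: SE = √(p₀(1-p₀)/n) = √(0.5×0.5/227) = 0.033186
z-statistic: z = (p̂ - p₀)/SE = (0.39 - 0.5)/0.033186 = -3.3147
Critical value: z_0.025 = ±1.960
p-value = 0.0009
Decision: reject H₀ at α = 0.05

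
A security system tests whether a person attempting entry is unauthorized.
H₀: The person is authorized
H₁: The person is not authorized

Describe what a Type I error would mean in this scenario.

Answer: Denying entry to an authorized person

Derivation:
A Type I error (probability α) occurs when we reject a true H₀.
A Type II error (probability β) occurs when we fail to reject a false H₀.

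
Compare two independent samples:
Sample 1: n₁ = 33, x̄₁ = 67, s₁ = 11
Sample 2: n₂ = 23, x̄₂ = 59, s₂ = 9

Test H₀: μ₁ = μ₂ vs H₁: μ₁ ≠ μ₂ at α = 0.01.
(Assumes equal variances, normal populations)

Pooled variance: s²_p = [32×11² + 22×9²]/(54) = 104.7037
s_p = 10.2325
SE = s_p×√(1/n₁ + 1/n₂) = 10.2325×√(1/33 + 1/23) = 2.7794
t = (x̄₁ - x̄₂)/SE = (67 - 59)/2.7794 = 2.8783
df = 54, t-critical = ±2.670
Decision: reject H₀

Answer: t = 2.8783, reject H₀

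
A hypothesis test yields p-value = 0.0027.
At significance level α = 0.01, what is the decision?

Answer: reject H₀

Derivation:
Compare p-value to α:
0.0027 < 0.01
Decision: reject H₀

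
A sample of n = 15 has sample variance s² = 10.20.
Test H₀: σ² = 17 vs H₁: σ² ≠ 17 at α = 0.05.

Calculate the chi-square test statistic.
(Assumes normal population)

df = n - 1 = 14
χ² = (n-1)s²/σ₀² = 14×10.20/17 = 8.4000
Critical values: χ²_{0.975,14} = 5.629, χ²_{0.025,14} = 26.119
Rejection region: χ² < 5.629 or χ² > 26.119
Decision: fail to reject H₀

Answer: χ² = 8.4000, fail to reject H₀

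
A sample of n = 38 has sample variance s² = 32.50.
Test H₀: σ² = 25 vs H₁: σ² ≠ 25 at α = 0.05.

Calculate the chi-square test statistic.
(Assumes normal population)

Answer: χ² = 48.1000, fail to reject H₀

Derivation:
df = n - 1 = 37
χ² = (n-1)s²/σ₀² = 37×32.50/25 = 48.1000
Critical values: χ²_{0.975,37} = 22.106, χ²_{0.025,37} = 55.668
Rejection region: χ² < 22.106 or χ² > 55.668
Decision: fail to reject H₀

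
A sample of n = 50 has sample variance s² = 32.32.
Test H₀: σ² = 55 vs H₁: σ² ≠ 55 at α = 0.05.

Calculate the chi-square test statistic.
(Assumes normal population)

df = n - 1 = 49
χ² = (n-1)s²/σ₀² = 49×32.32/55 = 28.7942
Critical values: χ²_{0.975,49} = 31.555, χ²_{0.025,49} = 70.222
Rejection region: χ² < 31.555 or χ² > 70.222
Decision: reject H₀

Answer: χ² = 28.7942, reject H₀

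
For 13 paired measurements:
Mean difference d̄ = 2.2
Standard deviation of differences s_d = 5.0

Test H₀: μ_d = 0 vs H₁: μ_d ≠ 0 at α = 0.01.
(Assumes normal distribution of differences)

df = n - 1 = 12
SE = s_d/√n = 5.0/√13 = 1.3868
t = d̄/SE = 2.2/1.3868 = 1.5864
Critical value: t_{0.005,12} = ±3.055
p-value ≈ 0.1386
Decision: fail to reject H₀

Answer: t = 1.5864, fail to reject H₀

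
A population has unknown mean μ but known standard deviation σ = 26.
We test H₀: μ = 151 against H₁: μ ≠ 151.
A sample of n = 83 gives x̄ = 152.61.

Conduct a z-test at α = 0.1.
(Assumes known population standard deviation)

Standard error: SE = σ/√n = 26/√83 = 2.8539
z-statistic: z = (x̄ - μ₀)/SE = (152.61 - 151)/2.8539 = 0.5641
Critical value: ±1.645
p-value = 0.5727
Decision: fail to reject H₀

Answer: z = 0.5641, fail to reject H₀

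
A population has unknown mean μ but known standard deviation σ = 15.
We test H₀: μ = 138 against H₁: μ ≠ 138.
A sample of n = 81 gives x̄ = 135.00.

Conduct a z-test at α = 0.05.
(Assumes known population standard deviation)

Standard error: SE = σ/√n = 15/√81 = 1.6667
z-statistic: z = (x̄ - μ₀)/SE = (135.00 - 138)/1.6667 = -1.8000
Critical value: ±1.960
p-value = 0.0719
Decision: fail to reject H₀

Answer: z = -1.8000, fail to reject H₀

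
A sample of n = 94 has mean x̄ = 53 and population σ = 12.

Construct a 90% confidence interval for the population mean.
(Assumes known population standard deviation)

Answer: (50.9640, 55.0360)

Derivation:
Confidence level: 90%, α = 0.1
z_0.05 = 1.645
SE = σ/√n = 12/√94 = 1.2377
Margin of error = 1.645 × 1.2377 = 2.0360
CI: x̄ ± margin = 53 ± 2.0360
CI: (50.9640, 55.0360)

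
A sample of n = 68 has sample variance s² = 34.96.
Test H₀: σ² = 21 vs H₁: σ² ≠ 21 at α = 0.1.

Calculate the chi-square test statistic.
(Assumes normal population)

df = n - 1 = 67
χ² = (n-1)s²/σ₀² = 67×34.96/21 = 111.5390
Critical values: χ²_{0.95,67} = 49.162, χ²_{0.05,67} = 87.108
Rejection region: χ² < 49.162 or χ² > 87.108
Decision: reject H₀

Answer: χ² = 111.5390, reject H₀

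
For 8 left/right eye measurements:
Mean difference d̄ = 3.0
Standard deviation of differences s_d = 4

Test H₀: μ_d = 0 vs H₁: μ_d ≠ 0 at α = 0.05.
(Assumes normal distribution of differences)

df = n - 1 = 7
SE = s_d/√n = 4/√8 = 1.4142
t = d̄/SE = 3.0/1.4142 = 2.1213
Critical value: t_{0.025,7} = ±2.365
p-value ≈ 0.0716
Decision: fail to reject H₀

Answer: t = 2.1213, fail to reject H₀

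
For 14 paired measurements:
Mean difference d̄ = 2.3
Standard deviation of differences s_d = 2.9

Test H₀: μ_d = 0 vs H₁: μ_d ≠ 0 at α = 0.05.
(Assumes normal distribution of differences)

Answer: t = 2.9674, reject H₀

Derivation:
df = n - 1 = 13
SE = s_d/√n = 2.9/√14 = 0.7751
t = d̄/SE = 2.3/0.7751 = 2.9674
Critical value: t_{0.025,13} = ±2.160
p-value ≈ 0.0109
Decision: reject H₀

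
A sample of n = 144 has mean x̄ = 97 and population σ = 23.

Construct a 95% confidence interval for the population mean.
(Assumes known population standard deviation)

Confidence level: 95%, α = 0.05
z_0.025 = 1.960
SE = σ/√n = 23/√144 = 1.9167
Margin of error = 1.960 × 1.9167 = 3.7567
CI: x̄ ± margin = 97 ± 3.7567
CI: (93.2433, 100.7567)

Answer: (93.2433, 100.7567)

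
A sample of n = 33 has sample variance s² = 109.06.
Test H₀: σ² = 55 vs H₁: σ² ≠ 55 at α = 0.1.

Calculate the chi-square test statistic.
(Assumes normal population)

df = n - 1 = 32
χ² = (n-1)s²/σ₀² = 32×109.06/55 = 63.4531
Critical values: χ²_{0.95,32} = 20.072, χ²_{0.05,32} = 46.194
Rejection region: χ² < 20.072 or χ² > 46.194
Decision: reject H₀

Answer: χ² = 63.4531, reject H₀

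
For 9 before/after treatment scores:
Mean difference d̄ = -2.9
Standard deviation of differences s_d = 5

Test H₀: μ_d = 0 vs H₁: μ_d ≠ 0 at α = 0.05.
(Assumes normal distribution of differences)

df = n - 1 = 8
SE = s_d/√n = 5/√9 = 1.6667
t = d̄/SE = -2.9/1.6667 = -1.7400
Critical value: t_{0.025,8} = ±2.306
p-value ≈ 0.1200
Decision: fail to reject H₀

Answer: t = -1.7400, fail to reject H₀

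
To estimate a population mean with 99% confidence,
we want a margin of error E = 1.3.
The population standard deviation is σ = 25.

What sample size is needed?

z_0.005 = 2.576
n = (z×σ/E)² = (2.576×25/1.3)²
n = 2454.0592
Round up: n = 2455

Answer: n = 2455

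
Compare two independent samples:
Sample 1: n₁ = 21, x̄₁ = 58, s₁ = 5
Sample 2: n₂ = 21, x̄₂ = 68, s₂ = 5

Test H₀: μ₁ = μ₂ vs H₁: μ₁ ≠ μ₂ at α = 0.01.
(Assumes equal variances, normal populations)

Answer: t = -6.4809, reject H₀

Derivation:
Pooled variance: s²_p = [20×5² + 20×5²]/(40) = 25.0000
s_p = 5.0000
SE = s_p×√(1/n₁ + 1/n₂) = 5.0000×√(1/21 + 1/21) = 1.5430
t = (x̄₁ - x̄₂)/SE = (58 - 68)/1.5430 = -6.4809
df = 40, t-critical = ±2.704
Decision: reject H₀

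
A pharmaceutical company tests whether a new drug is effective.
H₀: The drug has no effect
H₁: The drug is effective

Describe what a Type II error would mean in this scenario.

Answer: Failing to detect the drug's effect when it actually works

Derivation:
Type I error: rejecting H₀ when it is actually true (false positive).
Type II error: failing to reject H₀ when H₁ is actually true (false negative).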